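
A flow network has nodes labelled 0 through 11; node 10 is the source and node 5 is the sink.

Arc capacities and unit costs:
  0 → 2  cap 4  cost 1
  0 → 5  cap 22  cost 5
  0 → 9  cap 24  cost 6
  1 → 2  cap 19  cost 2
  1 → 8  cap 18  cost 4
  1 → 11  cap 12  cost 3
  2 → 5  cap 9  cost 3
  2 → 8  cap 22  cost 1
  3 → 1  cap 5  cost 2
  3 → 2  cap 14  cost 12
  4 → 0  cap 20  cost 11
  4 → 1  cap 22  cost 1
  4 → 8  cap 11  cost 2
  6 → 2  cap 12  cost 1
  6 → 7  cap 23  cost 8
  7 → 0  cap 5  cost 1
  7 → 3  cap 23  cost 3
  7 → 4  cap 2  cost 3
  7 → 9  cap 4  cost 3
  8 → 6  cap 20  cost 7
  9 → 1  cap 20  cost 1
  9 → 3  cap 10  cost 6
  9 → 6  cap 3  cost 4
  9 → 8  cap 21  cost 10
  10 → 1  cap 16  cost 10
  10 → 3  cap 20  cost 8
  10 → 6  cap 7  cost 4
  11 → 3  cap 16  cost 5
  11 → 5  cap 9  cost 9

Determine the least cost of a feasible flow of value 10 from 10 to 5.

Minimum cost for 10 units: 108

shortest-cost path #1: 10→6→2→5 push 7 @ unit cost 8 (adds 56)
shortest-cost path #2: 10→1→2→5 push 2 @ unit cost 15 (adds 30)
shortest-cost path #3: 10→1→11→5 push 1 @ unit cost 22 (adds 22)
total cost = 108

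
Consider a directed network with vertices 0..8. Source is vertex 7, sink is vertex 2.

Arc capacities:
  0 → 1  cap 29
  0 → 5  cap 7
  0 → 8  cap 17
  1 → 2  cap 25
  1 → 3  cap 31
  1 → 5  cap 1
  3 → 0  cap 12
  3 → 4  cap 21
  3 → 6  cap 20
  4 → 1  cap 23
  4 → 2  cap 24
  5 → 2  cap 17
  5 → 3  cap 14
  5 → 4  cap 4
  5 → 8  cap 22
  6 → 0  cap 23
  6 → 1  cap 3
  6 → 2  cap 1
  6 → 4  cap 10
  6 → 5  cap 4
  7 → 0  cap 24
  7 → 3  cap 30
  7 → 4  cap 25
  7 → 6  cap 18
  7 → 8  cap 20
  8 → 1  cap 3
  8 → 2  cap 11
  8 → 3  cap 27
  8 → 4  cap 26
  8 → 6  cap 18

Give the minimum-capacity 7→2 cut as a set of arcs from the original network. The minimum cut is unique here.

Min-cut arcs: {(0,5), (1,2), (1,5), (4,2), (6,2), (6,5), (8,2)} (total capacity 73)

augment #1: 7→4→2 push 24
augment #2: 7→6→2 push 1
augment #3: 7→8→2 push 11
augment #4: 7→0→1→2 push 24
augment #5: 7→4→1→2 push 1
augment #6: 7→6→5→2 push 4
augment #7: 7→3→0→5→2 push 7
augment #8: 7→6→1→5→2 push 1
max flow = 73; residual-reachable set from 7 gives S-side
cut edges (S→T): {(0,5), (1,2), (1,5), (4,2), (6,2), (6,5), (8,2)} total cap 73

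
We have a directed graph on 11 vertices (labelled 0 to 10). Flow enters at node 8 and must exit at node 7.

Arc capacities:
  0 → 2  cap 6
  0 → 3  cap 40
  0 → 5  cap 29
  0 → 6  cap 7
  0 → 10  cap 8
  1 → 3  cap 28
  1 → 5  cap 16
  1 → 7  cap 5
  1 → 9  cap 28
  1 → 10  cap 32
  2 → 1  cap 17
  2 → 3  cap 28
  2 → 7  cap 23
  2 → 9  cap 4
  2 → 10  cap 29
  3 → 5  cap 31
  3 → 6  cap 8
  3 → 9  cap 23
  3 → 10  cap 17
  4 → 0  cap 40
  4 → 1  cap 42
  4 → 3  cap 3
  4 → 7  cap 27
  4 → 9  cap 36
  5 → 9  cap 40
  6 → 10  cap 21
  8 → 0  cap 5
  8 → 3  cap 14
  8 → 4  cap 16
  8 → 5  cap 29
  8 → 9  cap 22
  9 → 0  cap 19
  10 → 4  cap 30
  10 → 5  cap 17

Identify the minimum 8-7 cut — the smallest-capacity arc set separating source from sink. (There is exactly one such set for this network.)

Min-cut arcs: {(0,2), (1,7), (4,7)} (total capacity 38)

augment #1: 8→4→7 push 16
augment #2: 8→0→2→7 push 5
augment #3: 8→3→10→4→7 push 11
augment #4: 8→9→0→2→7 push 1
augment #5: 8→3→10→4→1→7 push 3
augment #6: 8→9→0→10→4→1→7 push 2
max flow = 38; residual-reachable set from 8 gives S-side
cut edges (S→T): {(0,2), (1,7), (4,7)} total cap 38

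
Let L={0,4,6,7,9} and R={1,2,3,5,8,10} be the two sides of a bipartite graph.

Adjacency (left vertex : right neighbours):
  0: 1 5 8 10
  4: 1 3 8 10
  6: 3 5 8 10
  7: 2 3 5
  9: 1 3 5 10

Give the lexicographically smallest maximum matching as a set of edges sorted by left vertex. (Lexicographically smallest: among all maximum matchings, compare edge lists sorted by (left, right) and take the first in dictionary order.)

|M| = 5 (so the lex-smallest maximum matching has 5 edges)
process left vertices in ascending order; for each, take the smallest-labelled available neighbour that still permits 5 edges overall, or leave it unmatched if none does
lex-smallest matching: {0-1, 4-3, 6-5, 7-2, 9-10}

Lex-smallest maximum matching: {(0,1), (4,3), (6,5), (7,2), (9,10)}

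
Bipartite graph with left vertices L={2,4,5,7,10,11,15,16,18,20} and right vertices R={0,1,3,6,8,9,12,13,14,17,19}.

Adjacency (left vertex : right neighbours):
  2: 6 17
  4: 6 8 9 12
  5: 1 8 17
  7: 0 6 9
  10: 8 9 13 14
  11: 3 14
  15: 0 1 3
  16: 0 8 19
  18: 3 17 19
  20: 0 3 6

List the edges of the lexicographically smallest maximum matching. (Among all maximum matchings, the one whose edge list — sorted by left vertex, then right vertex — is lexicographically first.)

|M| = 10 (so the lex-smallest maximum matching has 10 edges)
process left vertices in ascending order; for each, take the smallest-labelled available neighbour that still permits 10 edges overall, or leave it unmatched if none does
lex-smallest matching: {2-6, 4-8, 5-1, 7-9, 10-13, 11-14, 15-0, 16-19, 18-17, 20-3}

Lex-smallest maximum matching: {(2,6), (4,8), (5,1), (7,9), (10,13), (11,14), (15,0), (16,19), (18,17), (20,3)}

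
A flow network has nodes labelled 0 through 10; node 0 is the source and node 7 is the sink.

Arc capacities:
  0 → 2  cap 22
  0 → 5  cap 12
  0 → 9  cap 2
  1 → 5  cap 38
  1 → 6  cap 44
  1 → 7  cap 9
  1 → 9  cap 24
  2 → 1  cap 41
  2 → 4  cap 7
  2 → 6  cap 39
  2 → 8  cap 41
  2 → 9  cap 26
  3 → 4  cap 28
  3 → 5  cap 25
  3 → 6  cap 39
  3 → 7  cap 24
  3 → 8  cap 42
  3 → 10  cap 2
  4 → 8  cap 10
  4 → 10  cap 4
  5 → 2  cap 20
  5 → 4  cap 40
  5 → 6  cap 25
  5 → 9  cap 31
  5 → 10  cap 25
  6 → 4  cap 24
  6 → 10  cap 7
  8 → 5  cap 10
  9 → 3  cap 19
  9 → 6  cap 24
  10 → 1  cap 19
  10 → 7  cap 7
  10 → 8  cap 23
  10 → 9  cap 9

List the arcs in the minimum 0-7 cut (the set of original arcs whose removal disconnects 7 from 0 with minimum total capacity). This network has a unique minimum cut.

augment #1: 0→2→1→7 push 9
augment #2: 0→5→10→7 push 7
augment #3: 0→9→3→7 push 2
augment #4: 0→2→9→3→7 push 13
augment #5: 0→5→9→3→7 push 4
max flow = 35; residual-reachable set from 0 gives S-side
cut edges (S→T): {(1,7), (9,3), (10,7)} total cap 35

Min-cut arcs: {(1,7), (9,3), (10,7)} (total capacity 35)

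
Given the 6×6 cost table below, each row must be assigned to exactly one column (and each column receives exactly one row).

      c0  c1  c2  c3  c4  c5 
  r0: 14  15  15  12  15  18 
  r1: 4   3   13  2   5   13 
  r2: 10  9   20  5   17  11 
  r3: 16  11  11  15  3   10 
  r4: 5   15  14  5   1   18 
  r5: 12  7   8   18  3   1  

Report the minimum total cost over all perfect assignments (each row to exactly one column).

Minimum assignment cost: 32

optimal assignment: row0→col2 (cost 15), row1→col1 (cost 3), row2→col3 (cost 5), row3→col4 (cost 3), row4→col0 (cost 5), row5→col5 (cost 1)
total = 15 + 3 + 5 + 3 + 5 + 1 = 32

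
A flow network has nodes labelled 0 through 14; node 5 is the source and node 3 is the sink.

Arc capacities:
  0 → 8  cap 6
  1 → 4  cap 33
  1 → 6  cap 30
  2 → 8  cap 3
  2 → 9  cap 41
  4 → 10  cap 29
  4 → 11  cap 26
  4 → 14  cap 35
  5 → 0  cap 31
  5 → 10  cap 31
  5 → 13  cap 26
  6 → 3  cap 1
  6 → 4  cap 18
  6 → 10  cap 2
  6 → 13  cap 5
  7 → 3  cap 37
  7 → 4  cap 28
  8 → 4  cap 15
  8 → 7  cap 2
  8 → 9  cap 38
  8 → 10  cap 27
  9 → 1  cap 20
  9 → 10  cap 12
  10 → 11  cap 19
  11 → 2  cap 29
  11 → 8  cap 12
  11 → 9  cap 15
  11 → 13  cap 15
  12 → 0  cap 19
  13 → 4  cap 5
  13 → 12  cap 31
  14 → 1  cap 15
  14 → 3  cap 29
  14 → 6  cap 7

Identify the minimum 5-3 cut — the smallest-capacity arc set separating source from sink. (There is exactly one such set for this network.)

augment #1: 5→0→8→7→3 push 2
augment #2: 5→13→4→14→3 push 5
augment #3: 5→0→8→4→14→3 push 4
augment #4: 5→10→11→8→4→14→3 push 11
augment #5: 5→10→11→9→1→6→3 push 1
augment #6: 5→10→11→9→1→4→14→3 push 7
max flow = 30; residual-reachable set from 5 gives S-side
cut edges (S→T): {(0,8), (10,11), (13,4)} total cap 30

Min-cut arcs: {(0,8), (10,11), (13,4)} (total capacity 30)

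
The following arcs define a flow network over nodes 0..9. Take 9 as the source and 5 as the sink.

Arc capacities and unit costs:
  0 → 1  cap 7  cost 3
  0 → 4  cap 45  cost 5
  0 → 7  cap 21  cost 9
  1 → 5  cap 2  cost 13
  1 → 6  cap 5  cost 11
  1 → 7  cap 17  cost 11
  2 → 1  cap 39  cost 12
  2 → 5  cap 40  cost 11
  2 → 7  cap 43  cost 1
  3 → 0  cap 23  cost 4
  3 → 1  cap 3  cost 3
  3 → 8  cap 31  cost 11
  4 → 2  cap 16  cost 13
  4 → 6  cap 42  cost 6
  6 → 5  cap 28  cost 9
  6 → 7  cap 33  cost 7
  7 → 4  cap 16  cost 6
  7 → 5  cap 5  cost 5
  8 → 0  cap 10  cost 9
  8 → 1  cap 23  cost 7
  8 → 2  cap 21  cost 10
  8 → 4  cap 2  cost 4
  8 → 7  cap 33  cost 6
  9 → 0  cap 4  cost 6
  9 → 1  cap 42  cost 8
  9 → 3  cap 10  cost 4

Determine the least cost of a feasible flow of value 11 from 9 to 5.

shortest-cost path #1: 9→0→7→5 push 4 @ unit cost 20 (adds 80)
shortest-cost path #2: 9→3→1→5 push 2 @ unit cost 20 (adds 40)
shortest-cost path #3: 9→3→0→7→5 push 1 @ unit cost 22 (adds 22)
shortest-cost path #4: 9→3→1→6→5 push 1 @ unit cost 27 (adds 27)
shortest-cost path #5: 9→1→6→5 push 3 @ unit cost 28 (adds 84)
total cost = 253

Minimum cost for 11 units: 253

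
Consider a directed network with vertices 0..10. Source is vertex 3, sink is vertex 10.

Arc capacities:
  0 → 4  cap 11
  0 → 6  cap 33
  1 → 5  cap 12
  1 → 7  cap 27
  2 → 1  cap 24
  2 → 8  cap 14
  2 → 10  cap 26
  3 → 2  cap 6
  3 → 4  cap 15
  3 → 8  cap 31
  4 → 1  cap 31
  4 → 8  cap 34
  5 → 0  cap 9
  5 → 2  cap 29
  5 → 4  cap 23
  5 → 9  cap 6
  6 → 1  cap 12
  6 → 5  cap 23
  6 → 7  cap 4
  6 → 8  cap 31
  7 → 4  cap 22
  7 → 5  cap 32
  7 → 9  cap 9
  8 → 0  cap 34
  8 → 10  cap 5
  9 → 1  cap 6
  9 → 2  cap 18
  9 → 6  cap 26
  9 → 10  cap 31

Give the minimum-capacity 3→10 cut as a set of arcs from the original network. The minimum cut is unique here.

Min-cut arcs: {(2,10), (5,9), (7,9), (8,10)} (total capacity 46)

augment #1: 3→2→10 push 6
augment #2: 3→8→10 push 5
augment #3: 3→4→1→5→2→10 push 12
augment #4: 3→4→1→7→9→10 push 3
augment #5: 3→8→0→6→5→2→10 push 8
augment #6: 3→8→0→6→5→9→10 push 6
augment #7: 3→8→0→6→7→9→10 push 4
augment #8: 3→8→0→4→1→7→9→10 push 2
max flow = 46; residual-reachable set from 3 gives S-side
cut edges (S→T): {(2,10), (5,9), (7,9), (8,10)} total cap 46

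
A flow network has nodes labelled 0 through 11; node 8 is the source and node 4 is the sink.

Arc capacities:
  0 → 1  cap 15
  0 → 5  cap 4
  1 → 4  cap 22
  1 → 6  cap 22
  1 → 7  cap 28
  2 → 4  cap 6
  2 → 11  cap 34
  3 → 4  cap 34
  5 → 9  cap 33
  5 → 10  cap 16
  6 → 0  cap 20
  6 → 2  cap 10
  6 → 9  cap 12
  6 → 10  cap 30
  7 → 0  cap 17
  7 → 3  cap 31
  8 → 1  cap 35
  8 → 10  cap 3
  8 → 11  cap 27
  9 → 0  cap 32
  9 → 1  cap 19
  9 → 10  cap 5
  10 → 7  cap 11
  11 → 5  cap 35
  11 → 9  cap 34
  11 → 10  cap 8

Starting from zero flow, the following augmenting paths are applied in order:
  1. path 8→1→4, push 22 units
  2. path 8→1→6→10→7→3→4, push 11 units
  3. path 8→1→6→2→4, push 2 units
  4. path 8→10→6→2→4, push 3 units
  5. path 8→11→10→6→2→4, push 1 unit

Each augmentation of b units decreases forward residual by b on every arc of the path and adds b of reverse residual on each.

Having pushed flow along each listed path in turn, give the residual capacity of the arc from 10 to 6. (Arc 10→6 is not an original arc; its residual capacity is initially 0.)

Residual capacity of (10,6): 7

after path 1 (8→1→4, push 22): res(10,6)=0
after path 2 (8→1→6→10→7→3→4, push 11): res(10,6)=11
after path 3 (8→1→6→2→4, push 2): res(10,6)=11
after path 4 (8→10→6→2→4, push 3): res(10,6)=8
after path 5 (8→11→10→6→2→4, push 1): res(10,6)=7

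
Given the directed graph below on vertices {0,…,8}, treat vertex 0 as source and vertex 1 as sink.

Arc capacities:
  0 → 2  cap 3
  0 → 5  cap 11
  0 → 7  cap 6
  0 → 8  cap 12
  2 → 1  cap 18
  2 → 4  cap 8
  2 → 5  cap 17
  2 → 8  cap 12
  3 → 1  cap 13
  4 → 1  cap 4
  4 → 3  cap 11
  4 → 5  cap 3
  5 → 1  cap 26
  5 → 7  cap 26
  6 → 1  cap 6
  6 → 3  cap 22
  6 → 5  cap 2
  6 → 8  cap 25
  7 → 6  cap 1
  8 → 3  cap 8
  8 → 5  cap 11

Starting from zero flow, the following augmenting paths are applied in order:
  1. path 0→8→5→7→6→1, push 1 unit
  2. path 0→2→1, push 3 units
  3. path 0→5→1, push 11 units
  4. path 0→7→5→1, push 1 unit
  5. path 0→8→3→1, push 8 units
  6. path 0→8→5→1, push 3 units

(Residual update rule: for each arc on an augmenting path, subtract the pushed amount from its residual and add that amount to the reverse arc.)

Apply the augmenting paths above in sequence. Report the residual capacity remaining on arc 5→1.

Residual capacity of (5,1): 11

after path 1 (0→8→5→7→6→1, push 1): res(5,1)=26
after path 2 (0→2→1, push 3): res(5,1)=26
after path 3 (0→5→1, push 11): res(5,1)=15
after path 4 (0→7→5→1, push 1): res(5,1)=14
after path 5 (0→8→3→1, push 8): res(5,1)=14
after path 6 (0→8→5→1, push 3): res(5,1)=11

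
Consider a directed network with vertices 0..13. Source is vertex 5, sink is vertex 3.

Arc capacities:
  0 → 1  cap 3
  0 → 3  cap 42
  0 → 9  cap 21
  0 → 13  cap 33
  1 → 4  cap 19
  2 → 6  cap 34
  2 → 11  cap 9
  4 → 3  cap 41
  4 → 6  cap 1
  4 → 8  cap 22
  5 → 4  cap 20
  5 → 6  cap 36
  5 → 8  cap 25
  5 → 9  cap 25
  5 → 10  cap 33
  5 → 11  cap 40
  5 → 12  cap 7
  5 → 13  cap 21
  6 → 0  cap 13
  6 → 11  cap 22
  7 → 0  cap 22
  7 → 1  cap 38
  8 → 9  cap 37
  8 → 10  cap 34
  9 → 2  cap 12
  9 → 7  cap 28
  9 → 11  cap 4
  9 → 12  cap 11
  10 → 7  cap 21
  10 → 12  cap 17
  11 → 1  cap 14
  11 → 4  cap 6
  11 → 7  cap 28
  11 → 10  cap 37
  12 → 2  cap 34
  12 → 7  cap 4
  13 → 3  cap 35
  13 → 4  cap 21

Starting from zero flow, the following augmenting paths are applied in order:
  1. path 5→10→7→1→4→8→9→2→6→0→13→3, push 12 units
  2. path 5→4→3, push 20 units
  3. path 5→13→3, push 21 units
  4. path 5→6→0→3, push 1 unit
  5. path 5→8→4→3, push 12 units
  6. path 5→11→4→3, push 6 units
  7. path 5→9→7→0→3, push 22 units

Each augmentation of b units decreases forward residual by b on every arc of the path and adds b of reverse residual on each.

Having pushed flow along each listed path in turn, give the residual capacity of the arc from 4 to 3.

Residual capacity of (4,3): 3

after path 1 (5→10→7→1→4→8→9→2→6→0→13→3, push 12): res(4,3)=41
after path 2 (5→4→3, push 20): res(4,3)=21
after path 3 (5→13→3, push 21): res(4,3)=21
after path 4 (5→6→0→3, push 1): res(4,3)=21
after path 5 (5→8→4→3, push 12): res(4,3)=9
after path 6 (5→11→4→3, push 6): res(4,3)=3
after path 7 (5→9→7→0→3, push 22): res(4,3)=3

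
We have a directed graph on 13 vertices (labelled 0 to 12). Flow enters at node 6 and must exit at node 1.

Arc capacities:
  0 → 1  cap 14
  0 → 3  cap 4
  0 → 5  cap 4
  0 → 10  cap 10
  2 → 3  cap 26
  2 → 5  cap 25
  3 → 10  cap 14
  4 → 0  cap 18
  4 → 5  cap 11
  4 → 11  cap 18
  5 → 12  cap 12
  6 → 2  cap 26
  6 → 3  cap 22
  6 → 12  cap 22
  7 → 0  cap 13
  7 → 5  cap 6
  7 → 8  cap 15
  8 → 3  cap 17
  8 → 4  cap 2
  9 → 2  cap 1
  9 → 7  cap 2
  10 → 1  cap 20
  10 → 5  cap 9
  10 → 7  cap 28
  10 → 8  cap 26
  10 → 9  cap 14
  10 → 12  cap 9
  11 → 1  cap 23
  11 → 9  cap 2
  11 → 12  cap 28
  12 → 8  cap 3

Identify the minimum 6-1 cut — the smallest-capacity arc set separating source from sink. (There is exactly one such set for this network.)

augment #1: 6→3→10→1 push 14
augment #2: 6→12→8→4→0→1 push 2
max flow = 16; residual-reachable set from 6 gives S-side
cut edges (S→T): {(3,10), (8,4)} total cap 16

Min-cut arcs: {(3,10), (8,4)} (total capacity 16)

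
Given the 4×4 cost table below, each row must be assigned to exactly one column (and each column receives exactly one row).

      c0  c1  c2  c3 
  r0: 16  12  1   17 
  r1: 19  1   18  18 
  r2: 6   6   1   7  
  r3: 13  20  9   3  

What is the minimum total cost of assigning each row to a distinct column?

optimal assignment: row0→col2 (cost 1), row1→col1 (cost 1), row2→col0 (cost 6), row3→col3 (cost 3)
total = 1 + 1 + 6 + 3 = 11

Minimum assignment cost: 11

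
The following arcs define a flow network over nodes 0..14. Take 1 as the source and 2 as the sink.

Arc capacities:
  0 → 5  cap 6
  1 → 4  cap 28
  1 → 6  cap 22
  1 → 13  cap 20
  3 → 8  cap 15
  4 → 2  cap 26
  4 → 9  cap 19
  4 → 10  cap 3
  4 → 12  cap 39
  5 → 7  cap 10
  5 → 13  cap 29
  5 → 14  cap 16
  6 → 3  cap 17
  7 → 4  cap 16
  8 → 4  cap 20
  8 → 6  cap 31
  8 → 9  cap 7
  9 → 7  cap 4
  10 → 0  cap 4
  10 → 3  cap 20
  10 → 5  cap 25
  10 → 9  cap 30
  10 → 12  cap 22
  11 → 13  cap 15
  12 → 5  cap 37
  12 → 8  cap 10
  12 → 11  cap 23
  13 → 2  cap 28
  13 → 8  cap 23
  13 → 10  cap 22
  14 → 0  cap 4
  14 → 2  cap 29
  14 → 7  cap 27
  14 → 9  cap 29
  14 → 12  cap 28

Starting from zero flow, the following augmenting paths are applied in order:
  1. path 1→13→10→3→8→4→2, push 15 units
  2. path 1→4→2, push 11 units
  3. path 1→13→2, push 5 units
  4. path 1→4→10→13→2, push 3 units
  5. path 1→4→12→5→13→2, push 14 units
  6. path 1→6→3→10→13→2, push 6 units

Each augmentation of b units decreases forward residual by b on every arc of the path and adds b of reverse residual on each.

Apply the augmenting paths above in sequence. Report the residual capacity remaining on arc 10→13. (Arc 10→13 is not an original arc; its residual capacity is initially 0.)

Residual capacity of (10,13): 6

after path 1 (1→13→10→3→8→4→2, push 15): res(10,13)=15
after path 2 (1→4→2, push 11): res(10,13)=15
after path 3 (1→13→2, push 5): res(10,13)=15
after path 4 (1→4→10→13→2, push 3): res(10,13)=12
after path 5 (1→4→12→5→13→2, push 14): res(10,13)=12
after path 6 (1→6→3→10→13→2, push 6): res(10,13)=6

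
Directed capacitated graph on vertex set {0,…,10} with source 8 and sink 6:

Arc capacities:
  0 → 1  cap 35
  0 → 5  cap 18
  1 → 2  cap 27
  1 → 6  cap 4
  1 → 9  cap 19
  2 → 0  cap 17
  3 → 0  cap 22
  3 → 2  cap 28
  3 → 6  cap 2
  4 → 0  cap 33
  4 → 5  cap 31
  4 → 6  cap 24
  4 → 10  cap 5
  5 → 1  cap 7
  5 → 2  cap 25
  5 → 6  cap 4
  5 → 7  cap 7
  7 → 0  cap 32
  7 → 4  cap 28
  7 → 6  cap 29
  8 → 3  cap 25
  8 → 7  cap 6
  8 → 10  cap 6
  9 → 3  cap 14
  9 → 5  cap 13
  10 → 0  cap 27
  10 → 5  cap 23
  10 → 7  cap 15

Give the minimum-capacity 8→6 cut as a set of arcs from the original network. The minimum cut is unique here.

Min-cut arcs: {(1,6), (3,6), (5,6), (5,7), (8,7), (8,10)} (total capacity 29)

augment #1: 8→3→6 push 2
augment #2: 8→7→6 push 6
augment #3: 8→10→5→6 push 4
augment #4: 8→10→7→6 push 2
augment #5: 8→3→0→1→6 push 4
augment #6: 8→3→0→5→7→6 push 7
augment #7: 8→3→0→5→10→7→6 push 4
max flow = 29; residual-reachable set from 8 gives S-side
cut edges (S→T): {(1,6), (3,6), (5,6), (5,7), (8,7), (8,10)} total cap 29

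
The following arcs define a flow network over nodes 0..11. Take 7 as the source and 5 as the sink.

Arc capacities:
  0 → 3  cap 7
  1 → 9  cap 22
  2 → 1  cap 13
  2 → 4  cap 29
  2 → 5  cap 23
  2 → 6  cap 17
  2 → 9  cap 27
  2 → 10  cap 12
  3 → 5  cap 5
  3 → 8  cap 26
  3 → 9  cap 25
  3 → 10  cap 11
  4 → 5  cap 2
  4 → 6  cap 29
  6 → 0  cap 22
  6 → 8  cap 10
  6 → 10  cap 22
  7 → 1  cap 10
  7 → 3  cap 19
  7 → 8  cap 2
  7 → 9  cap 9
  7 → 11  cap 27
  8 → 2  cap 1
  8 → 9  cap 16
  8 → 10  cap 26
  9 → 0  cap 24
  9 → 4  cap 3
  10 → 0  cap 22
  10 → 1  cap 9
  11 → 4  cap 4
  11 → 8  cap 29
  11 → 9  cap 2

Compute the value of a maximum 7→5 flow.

Maximum flow value: 8

augment #1: 7→3→5 bottleneck 5, total now 5
augment #2: 7→8→2→5 bottleneck 1, total now 6
augment #3: 7→9→4→5 bottleneck 2, total now 8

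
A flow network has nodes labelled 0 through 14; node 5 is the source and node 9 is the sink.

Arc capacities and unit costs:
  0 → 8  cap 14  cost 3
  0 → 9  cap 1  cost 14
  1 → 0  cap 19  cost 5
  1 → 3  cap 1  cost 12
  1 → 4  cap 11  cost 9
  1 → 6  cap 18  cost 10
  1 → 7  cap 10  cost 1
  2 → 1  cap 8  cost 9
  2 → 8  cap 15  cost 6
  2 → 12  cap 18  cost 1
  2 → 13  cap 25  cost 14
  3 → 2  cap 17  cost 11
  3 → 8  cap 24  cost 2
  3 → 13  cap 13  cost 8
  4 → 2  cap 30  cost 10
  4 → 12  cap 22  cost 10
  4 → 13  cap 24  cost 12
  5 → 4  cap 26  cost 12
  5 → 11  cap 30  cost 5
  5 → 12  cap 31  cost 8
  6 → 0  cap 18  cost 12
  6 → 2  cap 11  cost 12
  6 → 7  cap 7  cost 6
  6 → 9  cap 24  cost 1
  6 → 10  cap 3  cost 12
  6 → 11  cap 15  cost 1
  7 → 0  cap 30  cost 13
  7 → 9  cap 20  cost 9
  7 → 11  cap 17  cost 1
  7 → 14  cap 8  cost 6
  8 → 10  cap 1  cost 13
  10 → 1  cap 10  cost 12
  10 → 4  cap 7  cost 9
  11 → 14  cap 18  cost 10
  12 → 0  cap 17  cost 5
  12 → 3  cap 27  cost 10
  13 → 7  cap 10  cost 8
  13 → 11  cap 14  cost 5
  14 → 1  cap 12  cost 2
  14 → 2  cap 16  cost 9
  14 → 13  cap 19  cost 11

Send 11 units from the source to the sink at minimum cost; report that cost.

Minimum cost for 11 units: 297

shortest-cost path #1: 5→12→0→9 push 1 @ unit cost 27 (adds 27)
shortest-cost path #2: 5→11→14→1→7→9 push 10 @ unit cost 27 (adds 270)
total cost = 297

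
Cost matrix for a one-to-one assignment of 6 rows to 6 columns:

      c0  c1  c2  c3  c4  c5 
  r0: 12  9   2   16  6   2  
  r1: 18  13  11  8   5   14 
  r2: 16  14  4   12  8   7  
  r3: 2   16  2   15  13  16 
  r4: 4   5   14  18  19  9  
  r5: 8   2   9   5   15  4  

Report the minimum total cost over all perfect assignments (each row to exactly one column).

Minimum assignment cost: 23

optimal assignment: row0→col5 (cost 2), row1→col4 (cost 5), row2→col2 (cost 4), row3→col0 (cost 2), row4→col1 (cost 5), row5→col3 (cost 5)
total = 2 + 5 + 4 + 2 + 5 + 5 = 23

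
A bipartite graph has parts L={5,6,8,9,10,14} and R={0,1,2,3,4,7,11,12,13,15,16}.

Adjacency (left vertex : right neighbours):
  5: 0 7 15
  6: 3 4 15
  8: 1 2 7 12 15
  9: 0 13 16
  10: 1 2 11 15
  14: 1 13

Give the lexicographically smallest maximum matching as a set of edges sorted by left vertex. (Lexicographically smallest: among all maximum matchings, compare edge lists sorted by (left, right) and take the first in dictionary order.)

|M| = 6 (so the lex-smallest maximum matching has 6 edges)
process left vertices in ascending order; for each, take the smallest-labelled available neighbour that still permits 6 edges overall, or leave it unmatched if none does
lex-smallest matching: {5-0, 6-3, 8-1, 9-16, 10-2, 14-13}

Lex-smallest maximum matching: {(5,0), (6,3), (8,1), (9,16), (10,2), (14,13)}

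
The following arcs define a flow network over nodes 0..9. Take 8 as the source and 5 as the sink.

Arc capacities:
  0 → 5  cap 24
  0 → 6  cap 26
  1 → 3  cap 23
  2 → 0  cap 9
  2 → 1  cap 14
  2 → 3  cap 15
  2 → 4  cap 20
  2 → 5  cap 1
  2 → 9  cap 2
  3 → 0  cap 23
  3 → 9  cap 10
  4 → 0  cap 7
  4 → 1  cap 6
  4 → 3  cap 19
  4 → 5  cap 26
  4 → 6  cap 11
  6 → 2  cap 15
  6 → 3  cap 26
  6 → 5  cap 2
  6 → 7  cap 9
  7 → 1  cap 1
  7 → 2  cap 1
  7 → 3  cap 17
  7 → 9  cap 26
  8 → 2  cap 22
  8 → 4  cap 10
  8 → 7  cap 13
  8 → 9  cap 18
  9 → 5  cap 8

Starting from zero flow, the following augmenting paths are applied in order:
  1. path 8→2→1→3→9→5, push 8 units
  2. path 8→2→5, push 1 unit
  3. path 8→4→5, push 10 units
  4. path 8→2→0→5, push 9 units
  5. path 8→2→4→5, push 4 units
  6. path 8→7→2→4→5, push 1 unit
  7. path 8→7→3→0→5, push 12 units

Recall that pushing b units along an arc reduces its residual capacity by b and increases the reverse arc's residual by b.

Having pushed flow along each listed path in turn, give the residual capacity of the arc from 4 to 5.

after path 1 (8→2→1→3→9→5, push 8): res(4,5)=26
after path 2 (8→2→5, push 1): res(4,5)=26
after path 3 (8→4→5, push 10): res(4,5)=16
after path 4 (8→2→0→5, push 9): res(4,5)=16
after path 5 (8→2→4→5, push 4): res(4,5)=12
after path 6 (8→7→2→4→5, push 1): res(4,5)=11
after path 7 (8→7→3→0→5, push 12): res(4,5)=11

Residual capacity of (4,5): 11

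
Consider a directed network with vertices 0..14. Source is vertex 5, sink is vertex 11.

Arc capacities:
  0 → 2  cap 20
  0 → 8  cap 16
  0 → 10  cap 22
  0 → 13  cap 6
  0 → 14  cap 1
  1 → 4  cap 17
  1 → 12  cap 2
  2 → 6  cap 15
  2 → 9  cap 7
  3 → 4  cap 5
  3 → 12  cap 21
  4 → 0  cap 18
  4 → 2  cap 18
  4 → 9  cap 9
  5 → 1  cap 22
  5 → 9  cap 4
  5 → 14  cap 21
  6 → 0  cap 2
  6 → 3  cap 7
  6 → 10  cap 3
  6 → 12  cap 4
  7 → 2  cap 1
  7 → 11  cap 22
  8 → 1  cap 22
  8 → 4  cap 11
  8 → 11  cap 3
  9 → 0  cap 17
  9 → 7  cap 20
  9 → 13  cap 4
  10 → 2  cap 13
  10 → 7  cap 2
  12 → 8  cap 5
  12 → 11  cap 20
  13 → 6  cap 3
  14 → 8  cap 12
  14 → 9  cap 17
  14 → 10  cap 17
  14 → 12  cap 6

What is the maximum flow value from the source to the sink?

augment #1: 5→1→12→11 bottleneck 2, total now 2
augment #2: 5→9→7→11 bottleneck 4, total now 6
augment #3: 5→14→8→11 bottleneck 3, total now 9
augment #4: 5→14→12→11 bottleneck 6, total now 15
augment #5: 5→14→9→7→11 bottleneck 12, total now 27
augment #6: 5→1→4→9→7→11 bottleneck 4, total now 31
augment #7: 5→1→4→0→10→7→11 bottleneck 2, total now 33
augment #8: 5→1→4→2→6→12→11 bottleneck 4, total now 37
augment #9: 5→1→4→2→6→3→12→11 bottleneck 7, total now 44

Maximum flow value: 44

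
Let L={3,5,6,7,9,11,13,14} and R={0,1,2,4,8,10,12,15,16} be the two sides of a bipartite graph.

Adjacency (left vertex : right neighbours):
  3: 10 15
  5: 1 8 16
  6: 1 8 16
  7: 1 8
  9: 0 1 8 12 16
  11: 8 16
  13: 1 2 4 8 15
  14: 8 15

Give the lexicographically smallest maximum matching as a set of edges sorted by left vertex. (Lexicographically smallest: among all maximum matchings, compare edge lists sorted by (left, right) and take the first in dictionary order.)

|M| = 7 (so the lex-smallest maximum matching has 7 edges)
process left vertices in ascending order; for each, take the smallest-labelled available neighbour that still permits 7 edges overall, or leave it unmatched if none does
lex-smallest matching: {3-10, 5-1, 6-8, 9-0, 11-16, 13-2, 14-15}

Lex-smallest maximum matching: {(3,10), (5,1), (6,8), (9,0), (11,16), (13,2), (14,15)}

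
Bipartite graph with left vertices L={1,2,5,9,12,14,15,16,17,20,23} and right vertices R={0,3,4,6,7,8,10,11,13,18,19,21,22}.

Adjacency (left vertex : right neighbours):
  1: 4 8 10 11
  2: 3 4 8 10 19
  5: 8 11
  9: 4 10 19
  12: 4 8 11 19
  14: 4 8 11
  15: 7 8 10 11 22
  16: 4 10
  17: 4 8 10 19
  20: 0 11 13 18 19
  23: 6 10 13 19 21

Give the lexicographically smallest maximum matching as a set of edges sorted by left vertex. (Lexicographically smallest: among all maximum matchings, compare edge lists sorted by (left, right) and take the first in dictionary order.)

Lex-smallest maximum matching: {(1,4), (2,3), (5,8), (9,10), (12,11), (15,7), (17,19), (20,0), (23,6)}

|M| = 9 (so the lex-smallest maximum matching has 9 edges)
process left vertices in ascending order; for each, take the smallest-labelled available neighbour that still permits 9 edges overall, or leave it unmatched if none does
lex-smallest matching: {1-4, 2-3, 5-8, 9-10, 12-11, 15-7, 17-19, 20-0, 23-6}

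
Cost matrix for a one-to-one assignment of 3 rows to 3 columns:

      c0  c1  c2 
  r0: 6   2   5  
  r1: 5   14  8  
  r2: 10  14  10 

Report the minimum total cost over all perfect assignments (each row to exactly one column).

optimal assignment: row0→col1 (cost 2), row1→col0 (cost 5), row2→col2 (cost 10)
total = 2 + 5 + 10 = 17

Minimum assignment cost: 17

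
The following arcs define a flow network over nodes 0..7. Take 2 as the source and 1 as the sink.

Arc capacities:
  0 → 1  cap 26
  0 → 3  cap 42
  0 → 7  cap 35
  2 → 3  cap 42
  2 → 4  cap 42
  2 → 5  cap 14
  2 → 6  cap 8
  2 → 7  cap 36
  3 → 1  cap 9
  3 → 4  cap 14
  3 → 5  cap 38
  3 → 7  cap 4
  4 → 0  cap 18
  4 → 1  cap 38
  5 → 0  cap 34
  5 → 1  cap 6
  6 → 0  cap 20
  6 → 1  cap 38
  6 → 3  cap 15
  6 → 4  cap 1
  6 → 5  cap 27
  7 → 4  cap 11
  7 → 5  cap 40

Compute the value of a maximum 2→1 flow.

Maximum flow value: 87

augment #1: 2→3→1 bottleneck 9, total now 9
augment #2: 2→4→1 bottleneck 38, total now 47
augment #3: 2→5→1 bottleneck 6, total now 53
augment #4: 2→6→1 bottleneck 8, total now 61
augment #5: 2→4→0→1 bottleneck 4, total now 65
augment #6: 2→5→0→1 bottleneck 8, total now 73
augment #7: 2→3→4→0→1 bottleneck 14, total now 87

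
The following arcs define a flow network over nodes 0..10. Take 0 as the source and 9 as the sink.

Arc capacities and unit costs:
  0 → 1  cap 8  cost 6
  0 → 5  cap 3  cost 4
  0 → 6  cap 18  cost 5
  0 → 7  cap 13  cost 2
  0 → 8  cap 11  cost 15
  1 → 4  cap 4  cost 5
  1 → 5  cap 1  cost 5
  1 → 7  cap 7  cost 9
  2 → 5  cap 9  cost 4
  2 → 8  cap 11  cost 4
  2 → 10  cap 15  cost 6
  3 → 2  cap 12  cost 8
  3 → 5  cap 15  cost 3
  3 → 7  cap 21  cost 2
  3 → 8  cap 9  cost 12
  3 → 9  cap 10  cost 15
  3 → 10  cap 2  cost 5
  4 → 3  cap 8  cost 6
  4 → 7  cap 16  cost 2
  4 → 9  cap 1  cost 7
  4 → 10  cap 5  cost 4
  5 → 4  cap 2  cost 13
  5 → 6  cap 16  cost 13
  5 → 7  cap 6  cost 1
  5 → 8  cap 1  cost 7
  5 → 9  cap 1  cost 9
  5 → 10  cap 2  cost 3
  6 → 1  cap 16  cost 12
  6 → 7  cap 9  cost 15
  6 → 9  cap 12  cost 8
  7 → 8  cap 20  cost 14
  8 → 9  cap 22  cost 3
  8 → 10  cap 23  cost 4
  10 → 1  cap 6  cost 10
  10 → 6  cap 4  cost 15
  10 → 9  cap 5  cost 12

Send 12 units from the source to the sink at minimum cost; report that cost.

Minimum cost for 12 units: 156

shortest-cost path #1: 0→5→9 push 1 @ unit cost 13 (adds 13)
shortest-cost path #2: 0→6→9 push 11 @ unit cost 13 (adds 143)
total cost = 156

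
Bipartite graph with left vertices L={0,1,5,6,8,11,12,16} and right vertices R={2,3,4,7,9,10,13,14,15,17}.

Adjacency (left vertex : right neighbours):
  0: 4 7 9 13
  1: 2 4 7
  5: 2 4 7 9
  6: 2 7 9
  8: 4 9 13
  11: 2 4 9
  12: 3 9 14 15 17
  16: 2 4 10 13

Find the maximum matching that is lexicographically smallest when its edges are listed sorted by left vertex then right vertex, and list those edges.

|M| = 7 (so the lex-smallest maximum matching has 7 edges)
process left vertices in ascending order; for each, take the smallest-labelled available neighbour that still permits 7 edges overall, or leave it unmatched if none does
lex-smallest matching: {0-4, 1-2, 5-7, 6-9, 8-13, 12-3, 16-10}

Lex-smallest maximum matching: {(0,4), (1,2), (5,7), (6,9), (8,13), (12,3), (16,10)}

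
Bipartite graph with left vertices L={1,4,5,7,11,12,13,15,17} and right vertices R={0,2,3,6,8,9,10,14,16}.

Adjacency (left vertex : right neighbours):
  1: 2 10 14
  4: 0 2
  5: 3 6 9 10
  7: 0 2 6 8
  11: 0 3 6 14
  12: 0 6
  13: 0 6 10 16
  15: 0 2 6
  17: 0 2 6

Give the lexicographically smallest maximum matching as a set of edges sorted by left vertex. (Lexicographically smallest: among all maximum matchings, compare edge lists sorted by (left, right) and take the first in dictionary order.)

|M| = 8 (so the lex-smallest maximum matching has 8 edges)
process left vertices in ascending order; for each, take the smallest-labelled available neighbour that still permits 8 edges overall, or leave it unmatched if none does
lex-smallest matching: {1-10, 4-0, 5-3, 7-8, 11-14, 12-6, 13-16, 15-2}

Lex-smallest maximum matching: {(1,10), (4,0), (5,3), (7,8), (11,14), (12,6), (13,16), (15,2)}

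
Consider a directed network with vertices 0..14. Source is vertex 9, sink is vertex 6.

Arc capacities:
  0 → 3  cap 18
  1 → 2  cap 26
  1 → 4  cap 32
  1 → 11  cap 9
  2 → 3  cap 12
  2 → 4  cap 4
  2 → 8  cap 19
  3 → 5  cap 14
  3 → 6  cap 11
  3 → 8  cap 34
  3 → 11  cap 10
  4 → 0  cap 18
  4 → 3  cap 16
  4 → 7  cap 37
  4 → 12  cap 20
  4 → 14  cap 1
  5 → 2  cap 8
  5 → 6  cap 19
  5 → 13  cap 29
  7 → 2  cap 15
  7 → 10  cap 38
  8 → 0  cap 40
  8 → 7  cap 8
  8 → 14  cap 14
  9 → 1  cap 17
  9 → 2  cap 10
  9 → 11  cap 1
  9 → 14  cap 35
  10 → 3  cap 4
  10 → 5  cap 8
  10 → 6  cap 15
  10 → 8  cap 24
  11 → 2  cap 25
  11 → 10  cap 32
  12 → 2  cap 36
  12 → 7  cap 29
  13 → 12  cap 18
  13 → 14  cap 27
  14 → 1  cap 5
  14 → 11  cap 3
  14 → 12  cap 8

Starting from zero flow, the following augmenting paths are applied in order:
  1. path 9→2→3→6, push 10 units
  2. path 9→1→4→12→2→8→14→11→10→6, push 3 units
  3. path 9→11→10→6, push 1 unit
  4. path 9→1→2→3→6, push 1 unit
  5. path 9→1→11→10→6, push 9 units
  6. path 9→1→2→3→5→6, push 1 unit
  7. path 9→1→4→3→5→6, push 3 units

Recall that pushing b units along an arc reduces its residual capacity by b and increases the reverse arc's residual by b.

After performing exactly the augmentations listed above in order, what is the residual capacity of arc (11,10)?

Residual capacity of (11,10): 19

after path 1 (9→2→3→6, push 10): res(11,10)=32
after path 2 (9→1→4→12→2→8→14→11→10→6, push 3): res(11,10)=29
after path 3 (9→11→10→6, push 1): res(11,10)=28
after path 4 (9→1→2→3→6, push 1): res(11,10)=28
after path 5 (9→1→11→10→6, push 9): res(11,10)=19
after path 6 (9→1→2→3→5→6, push 1): res(11,10)=19
after path 7 (9→1→4→3→5→6, push 3): res(11,10)=19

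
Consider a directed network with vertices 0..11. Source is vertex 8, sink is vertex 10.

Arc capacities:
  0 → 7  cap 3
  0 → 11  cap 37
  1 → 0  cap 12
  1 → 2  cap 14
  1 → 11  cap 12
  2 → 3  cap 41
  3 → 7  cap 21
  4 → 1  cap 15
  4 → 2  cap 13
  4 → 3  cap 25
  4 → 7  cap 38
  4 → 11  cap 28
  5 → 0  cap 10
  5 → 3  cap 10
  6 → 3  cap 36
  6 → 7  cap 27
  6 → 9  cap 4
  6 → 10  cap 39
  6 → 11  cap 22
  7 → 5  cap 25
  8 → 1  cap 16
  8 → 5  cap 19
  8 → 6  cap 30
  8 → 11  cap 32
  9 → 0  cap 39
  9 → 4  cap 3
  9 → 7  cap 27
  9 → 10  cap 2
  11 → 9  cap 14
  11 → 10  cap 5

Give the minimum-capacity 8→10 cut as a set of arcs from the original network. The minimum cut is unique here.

Min-cut arcs: {(8,6), (9,10), (11,10)} (total capacity 37)

augment #1: 8→6→10 push 30
augment #2: 8→11→10 push 5
augment #3: 8→11→9→10 push 2
max flow = 37; residual-reachable set from 8 gives S-side
cut edges (S→T): {(8,6), (9,10), (11,10)} total cap 37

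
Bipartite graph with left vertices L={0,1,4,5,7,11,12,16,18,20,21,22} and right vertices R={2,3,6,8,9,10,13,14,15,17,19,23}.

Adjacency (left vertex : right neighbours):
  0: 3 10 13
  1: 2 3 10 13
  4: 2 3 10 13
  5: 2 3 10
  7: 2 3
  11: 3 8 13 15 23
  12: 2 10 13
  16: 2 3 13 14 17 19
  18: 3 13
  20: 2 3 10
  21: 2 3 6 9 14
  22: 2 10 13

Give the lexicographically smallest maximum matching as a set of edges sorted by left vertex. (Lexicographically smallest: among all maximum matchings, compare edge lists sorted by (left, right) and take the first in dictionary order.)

Lex-smallest maximum matching: {(0,3), (1,2), (4,10), (11,8), (12,13), (16,14), (21,6)}

|M| = 7 (so the lex-smallest maximum matching has 7 edges)
process left vertices in ascending order; for each, take the smallest-labelled available neighbour that still permits 7 edges overall, or leave it unmatched if none does
lex-smallest matching: {0-3, 1-2, 4-10, 11-8, 12-13, 16-14, 21-6}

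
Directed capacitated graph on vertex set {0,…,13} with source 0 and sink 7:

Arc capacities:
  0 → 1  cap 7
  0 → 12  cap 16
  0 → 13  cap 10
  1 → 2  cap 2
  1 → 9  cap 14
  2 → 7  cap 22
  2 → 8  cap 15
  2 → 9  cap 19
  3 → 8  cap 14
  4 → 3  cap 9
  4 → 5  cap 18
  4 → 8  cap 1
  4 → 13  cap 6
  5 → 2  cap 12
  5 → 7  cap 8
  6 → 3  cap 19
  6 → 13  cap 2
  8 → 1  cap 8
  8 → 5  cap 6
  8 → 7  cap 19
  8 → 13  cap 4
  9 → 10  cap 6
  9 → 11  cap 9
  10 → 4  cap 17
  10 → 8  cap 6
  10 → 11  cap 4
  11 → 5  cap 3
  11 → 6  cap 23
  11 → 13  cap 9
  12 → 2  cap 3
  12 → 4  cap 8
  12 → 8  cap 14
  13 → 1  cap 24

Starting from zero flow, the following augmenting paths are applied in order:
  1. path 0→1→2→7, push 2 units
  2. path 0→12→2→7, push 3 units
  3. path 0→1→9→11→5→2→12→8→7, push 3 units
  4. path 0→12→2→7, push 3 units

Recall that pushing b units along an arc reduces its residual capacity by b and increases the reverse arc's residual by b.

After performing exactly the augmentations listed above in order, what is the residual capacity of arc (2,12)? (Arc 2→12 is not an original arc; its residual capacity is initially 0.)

Residual capacity of (2,12): 3

after path 1 (0→1→2→7, push 2): res(2,12)=0
after path 2 (0→12→2→7, push 3): res(2,12)=3
after path 3 (0→1→9→11→5→2→12→8→7, push 3): res(2,12)=0
after path 4 (0→12→2→7, push 3): res(2,12)=3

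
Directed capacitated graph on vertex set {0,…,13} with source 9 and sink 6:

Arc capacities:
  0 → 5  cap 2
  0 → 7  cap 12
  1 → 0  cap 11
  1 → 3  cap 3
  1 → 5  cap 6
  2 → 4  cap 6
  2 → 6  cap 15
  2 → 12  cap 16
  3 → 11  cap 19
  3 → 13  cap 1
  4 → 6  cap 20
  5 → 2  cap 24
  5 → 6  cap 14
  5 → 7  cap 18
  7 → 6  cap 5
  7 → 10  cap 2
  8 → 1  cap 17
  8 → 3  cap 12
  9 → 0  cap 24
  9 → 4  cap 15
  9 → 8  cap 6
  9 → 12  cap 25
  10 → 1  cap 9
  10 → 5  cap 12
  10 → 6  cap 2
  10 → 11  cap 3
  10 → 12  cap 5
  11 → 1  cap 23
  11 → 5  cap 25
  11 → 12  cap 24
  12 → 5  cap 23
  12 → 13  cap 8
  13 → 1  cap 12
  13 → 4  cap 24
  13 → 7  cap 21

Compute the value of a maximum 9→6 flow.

augment #1: 9→4→6 bottleneck 15, total now 15
augment #2: 9→0→5→6 bottleneck 2, total now 17
augment #3: 9→0→7→6 bottleneck 5, total now 22
augment #4: 9→12→5→6 bottleneck 12, total now 34
augment #5: 9→0→7→10→6 bottleneck 2, total now 36
augment #6: 9→12→5→2→6 bottleneck 11, total now 47
augment #7: 9→12→13→4→6 bottleneck 2, total now 49
augment #8: 9→8→1→5→2→6 bottleneck 4, total now 53
augment #9: 9→8→3→13→4→6 bottleneck 1, total now 54
augment #10: 9→8→1→5→2→4→6 bottleneck 1, total now 55

Maximum flow value: 55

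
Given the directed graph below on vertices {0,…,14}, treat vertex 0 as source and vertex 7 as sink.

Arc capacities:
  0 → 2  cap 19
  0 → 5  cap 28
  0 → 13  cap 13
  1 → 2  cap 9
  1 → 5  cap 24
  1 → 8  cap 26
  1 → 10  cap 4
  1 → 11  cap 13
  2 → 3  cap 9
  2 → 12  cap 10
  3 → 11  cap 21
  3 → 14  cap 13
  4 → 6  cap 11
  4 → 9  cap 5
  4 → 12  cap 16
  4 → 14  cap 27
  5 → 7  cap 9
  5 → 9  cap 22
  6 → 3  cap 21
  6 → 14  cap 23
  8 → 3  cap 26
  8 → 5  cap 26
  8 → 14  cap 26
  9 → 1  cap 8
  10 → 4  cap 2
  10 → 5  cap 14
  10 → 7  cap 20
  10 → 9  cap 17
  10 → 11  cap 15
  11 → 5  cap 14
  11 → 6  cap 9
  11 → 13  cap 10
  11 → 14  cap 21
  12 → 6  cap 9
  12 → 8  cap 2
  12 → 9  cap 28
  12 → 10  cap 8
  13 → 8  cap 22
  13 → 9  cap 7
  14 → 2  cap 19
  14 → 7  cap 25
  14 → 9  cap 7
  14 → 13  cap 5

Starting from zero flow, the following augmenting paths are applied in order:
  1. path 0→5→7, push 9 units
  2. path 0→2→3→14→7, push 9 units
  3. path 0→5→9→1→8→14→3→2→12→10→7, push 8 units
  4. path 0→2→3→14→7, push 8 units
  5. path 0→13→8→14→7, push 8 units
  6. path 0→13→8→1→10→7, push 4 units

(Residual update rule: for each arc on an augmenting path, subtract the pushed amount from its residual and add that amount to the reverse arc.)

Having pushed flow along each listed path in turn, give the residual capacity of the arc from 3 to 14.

Residual capacity of (3,14): 4

after path 1 (0→5→7, push 9): res(3,14)=13
after path 2 (0→2→3→14→7, push 9): res(3,14)=4
after path 3 (0→5→9→1→8→14→3→2→12→10→7, push 8): res(3,14)=12
after path 4 (0→2→3→14→7, push 8): res(3,14)=4
after path 5 (0→13→8→14→7, push 8): res(3,14)=4
after path 6 (0→13→8→1→10→7, push 4): res(3,14)=4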